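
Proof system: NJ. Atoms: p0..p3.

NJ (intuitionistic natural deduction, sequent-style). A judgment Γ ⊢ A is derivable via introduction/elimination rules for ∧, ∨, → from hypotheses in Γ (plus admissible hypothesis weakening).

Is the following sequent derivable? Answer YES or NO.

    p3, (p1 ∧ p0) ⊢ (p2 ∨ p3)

Derivation (root first):
[∨I₂] p3, (p1 ∧ p0) ⊢ (p2 ∨ p3)
  [Wk] p3, (p1 ∧ p0) ⊢ p3
    [Ax] p3 ⊢ p3

Result: YES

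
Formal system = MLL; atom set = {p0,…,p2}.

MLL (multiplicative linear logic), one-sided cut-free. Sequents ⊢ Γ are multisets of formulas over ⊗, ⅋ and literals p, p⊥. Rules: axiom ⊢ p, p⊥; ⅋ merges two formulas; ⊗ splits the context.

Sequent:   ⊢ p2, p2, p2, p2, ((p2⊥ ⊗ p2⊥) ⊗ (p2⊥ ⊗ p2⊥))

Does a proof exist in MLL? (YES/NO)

Derivation trace:
[⊗]  ⊢ p2, p2, p2, p2, ((p2⊥ ⊗ p2⊥) ⊗ (p2⊥ ⊗ p2⊥))
  [⊗]  ⊢ p2, p2, (p2⊥ ⊗ p2⊥)
    [Ax]  ⊢ p2, p2⊥
    [Ax]  ⊢ p2, p2⊥
  [⊗]  ⊢ p2, p2, (p2⊥ ⊗ p2⊥)
    [Ax]  ⊢ p2, p2⊥
    [Ax]  ⊢ p2, p2⊥

Result: YES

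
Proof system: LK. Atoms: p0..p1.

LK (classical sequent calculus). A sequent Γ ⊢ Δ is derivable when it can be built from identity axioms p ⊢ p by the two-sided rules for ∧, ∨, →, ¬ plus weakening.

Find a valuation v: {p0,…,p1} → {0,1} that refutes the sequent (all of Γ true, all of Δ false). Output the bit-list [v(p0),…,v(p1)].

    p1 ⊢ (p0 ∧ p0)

Truth-table refutation:
  v=00: Γ:[p1=F] Δ:[(p0 ∧ p0)=F] refutes=False
  v=01: Γ:[p1=T] Δ:[(p0 ∧ p0)=F] refutes=True  ← countermodel

Result: [0, 1]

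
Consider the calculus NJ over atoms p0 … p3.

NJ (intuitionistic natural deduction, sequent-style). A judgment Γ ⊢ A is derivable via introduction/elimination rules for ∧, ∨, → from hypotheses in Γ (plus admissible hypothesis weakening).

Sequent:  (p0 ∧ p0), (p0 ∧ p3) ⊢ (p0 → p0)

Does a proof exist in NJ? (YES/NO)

Derivation (root first):
[Wk] (p0 ∧ p0), (p0 ∧ p3) ⊢ (p0 → p0)
  [Wk] (p0 ∧ p0) ⊢ (p0 → p0)
    [→I]  ⊢ (p0 → p0)
      [Ax] p0 ⊢ p0

Result: YES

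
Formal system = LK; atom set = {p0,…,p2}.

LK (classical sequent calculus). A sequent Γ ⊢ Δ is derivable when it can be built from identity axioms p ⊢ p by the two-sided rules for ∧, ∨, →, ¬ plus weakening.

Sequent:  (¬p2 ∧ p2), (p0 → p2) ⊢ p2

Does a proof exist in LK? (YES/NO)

Derivation (root first):
[→L] (¬p2 ∧ p2), (p0 → p2) ⊢ p2
  [WR] (¬p2 ∧ p2) ⊢ p0
    [∧L] (¬p2 ∧ p2) ⊢ 
      [¬L] p2, ¬p2 ⊢ 
        [Ax] p2 ⊢ p2
  [Ax] p2 ⊢ p2

Result: YES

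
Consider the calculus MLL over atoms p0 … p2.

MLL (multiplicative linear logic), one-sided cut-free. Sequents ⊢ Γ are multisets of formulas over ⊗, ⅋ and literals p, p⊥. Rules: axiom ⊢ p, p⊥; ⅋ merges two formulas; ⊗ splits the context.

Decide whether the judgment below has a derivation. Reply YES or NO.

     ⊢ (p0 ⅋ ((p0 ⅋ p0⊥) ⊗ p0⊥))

Derivation trace:
[⅋]  ⊢ (p0 ⅋ ((p0 ⅋ p0⊥) ⊗ p0⊥))
  [⊗]  ⊢ p0, ((p0 ⅋ p0⊥) ⊗ p0⊥)
    [⅋]  ⊢ (p0 ⅋ p0⊥)
      [Ax]  ⊢ p0, p0⊥
    [Ax]  ⊢ p0, p0⊥

Result: YES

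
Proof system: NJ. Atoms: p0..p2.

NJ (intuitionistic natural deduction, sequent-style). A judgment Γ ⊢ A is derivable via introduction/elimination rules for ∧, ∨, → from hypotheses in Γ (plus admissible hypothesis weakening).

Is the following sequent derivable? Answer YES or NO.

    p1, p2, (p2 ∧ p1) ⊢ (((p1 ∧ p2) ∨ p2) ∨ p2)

Derivation (root first):
[∨I₁] p1, p2, (p2 ∧ p1) ⊢ (((p1 ∧ p2) ∨ p2) ∨ p2)
  [∨I₁] p1, p2, (p2 ∧ p1) ⊢ ((p1 ∧ p2) ∨ p2)
    [Wk] p1, p2, (p2 ∧ p1) ⊢ (p1 ∧ p2)
      [∧I] p1, p2 ⊢ (p1 ∧ p2)
        [Ax] p1 ⊢ p1
        [Ax] p2 ⊢ p2

Result: YES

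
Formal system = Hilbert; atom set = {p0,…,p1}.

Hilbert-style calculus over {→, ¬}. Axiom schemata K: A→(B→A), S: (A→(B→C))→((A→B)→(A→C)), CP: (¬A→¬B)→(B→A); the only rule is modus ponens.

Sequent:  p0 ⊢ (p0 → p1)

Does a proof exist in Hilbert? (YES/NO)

Truth-table refutation:
  v=00: Γ:[p0=F] Δ:[(p0 → p1)=T] refutes=False
  v=01: Γ:[p0=F] Δ:[(p0 → p1)=T] refutes=False
  v=10: Γ:[p0=T] Δ:[(p0 → p1)=F] refutes=True  ← countermodel

Result: NO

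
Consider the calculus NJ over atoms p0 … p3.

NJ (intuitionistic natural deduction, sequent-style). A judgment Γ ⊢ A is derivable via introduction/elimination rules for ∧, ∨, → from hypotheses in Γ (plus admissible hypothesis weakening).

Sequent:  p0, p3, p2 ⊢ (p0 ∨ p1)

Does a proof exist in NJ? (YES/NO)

Derivation (root first):
[Wk] p0, p3, p2 ⊢ (p0 ∨ p1)
  [∨I₁] p0, p3 ⊢ (p0 ∨ p1)
    [Wk] p0, p3 ⊢ p0
      [Ax] p0 ⊢ p0

Result: YES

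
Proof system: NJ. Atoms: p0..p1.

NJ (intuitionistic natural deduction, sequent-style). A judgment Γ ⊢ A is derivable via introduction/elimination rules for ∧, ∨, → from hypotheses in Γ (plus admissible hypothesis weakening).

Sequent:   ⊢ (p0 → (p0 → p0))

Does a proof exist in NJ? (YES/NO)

Derivation (root first):
[→I]  ⊢ (p0 → (p0 → p0))
  [Wk] p0 ⊢ (p0 → p0)
    [→I]  ⊢ (p0 → p0)
      [Ax] p0 ⊢ p0

Result: YES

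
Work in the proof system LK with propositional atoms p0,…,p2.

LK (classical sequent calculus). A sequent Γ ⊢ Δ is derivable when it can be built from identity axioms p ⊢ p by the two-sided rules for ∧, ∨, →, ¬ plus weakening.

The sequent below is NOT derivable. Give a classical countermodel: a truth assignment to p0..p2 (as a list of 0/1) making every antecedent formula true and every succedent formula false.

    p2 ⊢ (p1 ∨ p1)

Search for a countermodel by truth-table:
  v=000: Γ:[p2=F] Δ:[(p1 ∨ p1)=F] refutes=False
  v=001: Γ:[p2=T] Δ:[(p1 ∨ p1)=F] refutes=True  ← countermodel

Result: [0, 0, 1]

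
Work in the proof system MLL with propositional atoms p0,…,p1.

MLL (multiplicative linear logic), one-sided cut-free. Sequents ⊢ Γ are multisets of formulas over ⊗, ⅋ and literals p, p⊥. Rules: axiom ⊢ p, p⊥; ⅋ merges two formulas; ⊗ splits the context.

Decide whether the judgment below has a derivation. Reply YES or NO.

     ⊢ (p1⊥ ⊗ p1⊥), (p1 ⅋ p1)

Derivation (root first):
[⅋]  ⊢ (p1⊥ ⊗ p1⊥), (p1 ⅋ p1)
  [⊗]  ⊢ p1, p1, (p1⊥ ⊗ p1⊥)
    [Ax]  ⊢ p1, p1⊥
    [Ax]  ⊢ p1, p1⊥

Result: YES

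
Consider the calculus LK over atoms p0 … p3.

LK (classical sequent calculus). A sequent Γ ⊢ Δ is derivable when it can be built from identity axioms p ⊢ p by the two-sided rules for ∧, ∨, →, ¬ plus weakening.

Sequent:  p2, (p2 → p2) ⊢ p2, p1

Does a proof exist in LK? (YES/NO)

Proof tree:
[WR] p2, (p2 → p2) ⊢ p2, p1
  [→L] p2, (p2 → p2) ⊢ p2
    [Ax] p2 ⊢ p2
    [Ax] p2 ⊢ p2

Result: YES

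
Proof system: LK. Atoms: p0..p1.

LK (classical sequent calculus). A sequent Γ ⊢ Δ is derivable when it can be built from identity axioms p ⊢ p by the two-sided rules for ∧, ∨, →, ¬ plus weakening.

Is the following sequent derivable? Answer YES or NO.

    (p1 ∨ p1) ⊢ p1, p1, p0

Derivation trace:
[WR] (p1 ∨ p1) ⊢ p1, p1, p0
  [WR] (p1 ∨ p1) ⊢ p1, p1
    [∨L] (p1 ∨ p1) ⊢ p1
      [Ax] p1 ⊢ p1
      [Ax] p1 ⊢ p1

Result: YES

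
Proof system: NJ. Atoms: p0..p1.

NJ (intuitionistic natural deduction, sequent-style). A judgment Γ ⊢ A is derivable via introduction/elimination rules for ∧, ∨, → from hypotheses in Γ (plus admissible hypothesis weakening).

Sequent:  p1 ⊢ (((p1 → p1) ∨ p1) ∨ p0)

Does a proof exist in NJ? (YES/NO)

Derivation (root first):
[∨I₁] p1 ⊢ (((p1 → p1) ∨ p1) ∨ p0)
  [∨I₁] p1 ⊢ ((p1 → p1) ∨ p1)
    [Wk] p1 ⊢ (p1 → p1)
      [→I]  ⊢ (p1 → p1)
        [Ax] p1 ⊢ p1

Result: YES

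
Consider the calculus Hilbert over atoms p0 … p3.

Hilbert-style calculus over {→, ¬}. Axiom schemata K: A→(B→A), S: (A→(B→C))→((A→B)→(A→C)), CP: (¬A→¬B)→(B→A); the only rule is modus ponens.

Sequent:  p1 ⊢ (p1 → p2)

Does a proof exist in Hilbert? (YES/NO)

Truth-table refutation:
  v=0000: Γ:[p1=F] Δ:[(p1 → p2)=T] refutes=False
  v=0001: Γ:[p1=F] Δ:[(p1 → p2)=T] refutes=False
  v=0010: Γ:[p1=F] Δ:[(p1 → p2)=T] refutes=False
  v=0011: Γ:[p1=F] Δ:[(p1 → p2)=T] refutes=False
  v=0100: Γ:[p1=T] Δ:[(p1 → p2)=F] refutes=True  ← countermodel

Result: NO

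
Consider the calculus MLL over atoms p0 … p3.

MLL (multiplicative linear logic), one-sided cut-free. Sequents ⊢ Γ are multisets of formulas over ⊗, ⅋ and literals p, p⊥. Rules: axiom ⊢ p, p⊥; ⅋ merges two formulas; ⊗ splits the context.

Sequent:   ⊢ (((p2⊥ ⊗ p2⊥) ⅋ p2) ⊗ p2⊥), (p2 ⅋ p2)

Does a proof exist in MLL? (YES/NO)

Derivation (root first):
[⅋]  ⊢ (((p2⊥ ⊗ p2⊥) ⅋ p2) ⊗ p2⊥), (p2 ⅋ p2)
  [⊗]  ⊢ p2, p2, (((p2⊥ ⊗ p2⊥) ⅋ p2) ⊗ p2⊥)
    [⅋]  ⊢ p2, ((p2⊥ ⊗ p2⊥) ⅋ p2)
      [⊗]  ⊢ p2, p2, (p2⊥ ⊗ p2⊥)
        [Ax]  ⊢ p2, p2⊥
        [Ax]  ⊢ p2, p2⊥
    [Ax]  ⊢ p2, p2⊥

Result: YES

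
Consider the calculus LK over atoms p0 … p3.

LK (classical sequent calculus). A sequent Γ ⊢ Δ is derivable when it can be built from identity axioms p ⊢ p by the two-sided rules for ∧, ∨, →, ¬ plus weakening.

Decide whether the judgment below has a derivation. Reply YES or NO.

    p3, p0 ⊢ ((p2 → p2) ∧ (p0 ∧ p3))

Derivation (root first):
[∧R] p3, p0 ⊢ ((p2 → p2) ∧ (p0 ∧ p3))
  [→R]  ⊢ (p2 → p2)
    [Ax] p2 ⊢ p2
  [∧R] p3, p0 ⊢ (p0 ∧ p3)
    [Ax] p0 ⊢ p0
    [Ax] p3 ⊢ p3

Result: YES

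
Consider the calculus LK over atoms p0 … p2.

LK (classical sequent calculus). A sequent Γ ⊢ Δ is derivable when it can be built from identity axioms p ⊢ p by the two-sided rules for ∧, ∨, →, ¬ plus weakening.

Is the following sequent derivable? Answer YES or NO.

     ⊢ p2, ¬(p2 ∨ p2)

Derivation (root first):
[¬R]  ⊢ p2, ¬(p2 ∨ p2)
  [∨L] (p2 ∨ p2) ⊢ p2
    [Ax] p2 ⊢ p2
    [Ax] p2 ⊢ p2

Result: YES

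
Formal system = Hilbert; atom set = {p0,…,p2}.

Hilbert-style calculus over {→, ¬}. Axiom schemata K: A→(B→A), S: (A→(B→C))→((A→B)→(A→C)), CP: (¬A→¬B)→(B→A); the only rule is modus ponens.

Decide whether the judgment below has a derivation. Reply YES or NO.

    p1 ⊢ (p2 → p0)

Truth-table refutation:
  v=000: Γ:[p1=F] Δ:[(p2 → p0)=T] refutes=False
  v=001: Γ:[p1=F] Δ:[(p2 → p0)=F] refutes=False
  v=010: Γ:[p1=T] Δ:[(p2 → p0)=T] refutes=False
  v=011: Γ:[p1=T] Δ:[(p2 → p0)=F] refutes=True  ← countermodel

Result: NO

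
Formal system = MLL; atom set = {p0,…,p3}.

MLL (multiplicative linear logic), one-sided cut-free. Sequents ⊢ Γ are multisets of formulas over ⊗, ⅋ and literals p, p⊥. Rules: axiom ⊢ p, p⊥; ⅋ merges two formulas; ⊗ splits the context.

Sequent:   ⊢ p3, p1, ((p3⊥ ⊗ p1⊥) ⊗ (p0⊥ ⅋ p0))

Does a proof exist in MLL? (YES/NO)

Derivation (root first):
[⊗]  ⊢ p3, p1, ((p3⊥ ⊗ p1⊥) ⊗ (p0⊥ ⅋ p0))
  [⊗]  ⊢ p3, p1, (p3⊥ ⊗ p1⊥)
    [Ax]  ⊢ p3, p3⊥
    [Ax]  ⊢ p1, p1⊥
  [⅋]  ⊢ (p0⊥ ⅋ p0)
    [Ax]  ⊢ p0, p0⊥

Result: YES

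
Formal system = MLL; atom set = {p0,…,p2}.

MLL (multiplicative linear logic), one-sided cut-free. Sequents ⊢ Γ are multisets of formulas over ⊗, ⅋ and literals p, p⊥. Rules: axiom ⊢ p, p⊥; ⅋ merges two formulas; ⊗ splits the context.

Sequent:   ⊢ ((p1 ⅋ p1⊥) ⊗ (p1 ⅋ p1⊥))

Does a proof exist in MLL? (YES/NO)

Proof tree:
[⊗]  ⊢ ((p1 ⅋ p1⊥) ⊗ (p1 ⅋ p1⊥))
  [⅋]  ⊢ (p1 ⅋ p1⊥)
    [Ax]  ⊢ p1, p1⊥
  [⅋]  ⊢ (p1 ⅋ p1⊥)
    [Ax]  ⊢ p1, p1⊥

Result: YES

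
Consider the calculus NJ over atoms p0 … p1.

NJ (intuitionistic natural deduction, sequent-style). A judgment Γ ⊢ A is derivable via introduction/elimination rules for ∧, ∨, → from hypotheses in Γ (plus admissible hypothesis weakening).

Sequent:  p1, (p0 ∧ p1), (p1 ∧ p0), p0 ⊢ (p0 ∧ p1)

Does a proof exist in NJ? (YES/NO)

Derivation trace:
[∧I] p1, (p0 ∧ p1), (p1 ∧ p0), p0 ⊢ (p0 ∧ p1)
  [Wk] p0, (p0 ∧ p1) ⊢ p0
    [Ax] p0 ⊢ p0
  [Wk] p1, (p1 ∧ p0), p0 ⊢ p1
    [Wk] p1, (p1 ∧ p0) ⊢ p1
      [Ax] p1 ⊢ p1

Result: YES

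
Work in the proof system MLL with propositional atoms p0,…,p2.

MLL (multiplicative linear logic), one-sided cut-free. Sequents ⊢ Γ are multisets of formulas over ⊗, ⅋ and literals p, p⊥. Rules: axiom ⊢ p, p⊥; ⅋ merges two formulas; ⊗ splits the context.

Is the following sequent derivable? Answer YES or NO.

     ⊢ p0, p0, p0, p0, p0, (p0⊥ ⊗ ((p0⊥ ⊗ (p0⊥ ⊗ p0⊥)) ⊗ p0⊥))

Derivation (root first):
[⊗]  ⊢ p0, p0, p0, p0, p0, (p0⊥ ⊗ ((p0⊥ ⊗ (p0⊥ ⊗ p0⊥)) ⊗ p0⊥))
  [Ax]  ⊢ p0, p0⊥
  [⊗]  ⊢ p0, p0, p0, p0, ((p0⊥ ⊗ (p0⊥ ⊗ p0⊥)) ⊗ p0⊥)
    [⊗]  ⊢ p0, p0, p0, (p0⊥ ⊗ (p0⊥ ⊗ p0⊥))
      [Ax]  ⊢ p0, p0⊥
      [⊗]  ⊢ p0, p0, (p0⊥ ⊗ p0⊥)
        [Ax]  ⊢ p0, p0⊥
        [Ax]  ⊢ p0, p0⊥
    [Ax]  ⊢ p0, p0⊥

Result: YES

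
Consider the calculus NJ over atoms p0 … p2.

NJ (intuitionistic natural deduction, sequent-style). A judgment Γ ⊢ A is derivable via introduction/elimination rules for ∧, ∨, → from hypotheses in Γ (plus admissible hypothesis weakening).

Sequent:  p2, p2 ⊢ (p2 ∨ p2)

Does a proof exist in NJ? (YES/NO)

Derivation (root first):
[∨I₂] p2, p2 ⊢ (p2 ∨ p2)
  [Wk] p2, p2 ⊢ p2
    [Ax] p2 ⊢ p2

Result: YES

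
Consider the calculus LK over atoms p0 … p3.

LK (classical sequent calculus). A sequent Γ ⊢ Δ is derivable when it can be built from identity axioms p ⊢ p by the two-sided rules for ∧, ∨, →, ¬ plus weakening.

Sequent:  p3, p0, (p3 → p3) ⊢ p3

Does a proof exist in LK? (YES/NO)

Derivation (root first):
[→L] p3, p0, (p3 → p3) ⊢ p3
  [WL] p3, p0 ⊢ p3
    [Ax] p3 ⊢ p3
  [Ax] p3 ⊢ p3

Result: YES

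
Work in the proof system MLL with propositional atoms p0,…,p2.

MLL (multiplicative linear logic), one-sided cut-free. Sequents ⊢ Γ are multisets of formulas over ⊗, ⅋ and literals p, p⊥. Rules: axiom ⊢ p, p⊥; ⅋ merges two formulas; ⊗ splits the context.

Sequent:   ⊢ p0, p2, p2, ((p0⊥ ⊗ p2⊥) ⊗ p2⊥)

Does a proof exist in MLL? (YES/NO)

Derivation (root first):
[⊗]  ⊢ p0, p2, p2, ((p0⊥ ⊗ p2⊥) ⊗ p2⊥)
  [⊗]  ⊢ p0, p2, (p0⊥ ⊗ p2⊥)
    [Ax]  ⊢ p0, p0⊥
    [Ax]  ⊢ p2, p2⊥
  [Ax]  ⊢ p2, p2⊥

Result: YES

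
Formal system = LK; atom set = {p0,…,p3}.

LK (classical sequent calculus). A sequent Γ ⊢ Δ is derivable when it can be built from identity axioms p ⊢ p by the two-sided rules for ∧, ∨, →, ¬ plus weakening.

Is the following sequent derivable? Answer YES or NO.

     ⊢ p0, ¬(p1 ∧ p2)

Enumerate valuations to refute Γ ⊢ Δ:
  v=0000: Γ:[] Δ:[p0=F, ¬(p1 ∧ p2)=T] refutes=False
  v=0001: Γ:[] Δ:[p0=F, ¬(p1 ∧ p2)=T] refutes=False
  v=0010: Γ:[] Δ:[p0=F, ¬(p1 ∧ p2)=T] refutes=False
  v=0011: Γ:[] Δ:[p0=F, ¬(p1 ∧ p2)=T] refutes=False
  v=0100: Γ:[] Δ:[p0=F, ¬(p1 ∧ p2)=T] refutes=False
  v=0101: Γ:[] Δ:[p0=F, ¬(p1 ∧ p2)=T] refutes=False
  v=0110: Γ:[] Δ:[p0=F, ¬(p1 ∧ p2)=F] refutes=True  ← countermodel

Result: NO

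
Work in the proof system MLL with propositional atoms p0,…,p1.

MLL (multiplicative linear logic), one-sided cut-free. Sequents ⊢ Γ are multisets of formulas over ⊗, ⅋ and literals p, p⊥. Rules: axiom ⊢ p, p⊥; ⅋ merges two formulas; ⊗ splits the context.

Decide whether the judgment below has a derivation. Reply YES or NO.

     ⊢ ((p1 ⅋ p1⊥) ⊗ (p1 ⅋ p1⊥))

Derivation (root first):
[⊗]  ⊢ ((p1 ⅋ p1⊥) ⊗ (p1 ⅋ p1⊥))
  [⅋]  ⊢ (p1 ⅋ p1⊥)
    [Ax]  ⊢ p1, p1⊥
  [⅋]  ⊢ (p1 ⅋ p1⊥)
    [Ax]  ⊢ p1, p1⊥

Result: YES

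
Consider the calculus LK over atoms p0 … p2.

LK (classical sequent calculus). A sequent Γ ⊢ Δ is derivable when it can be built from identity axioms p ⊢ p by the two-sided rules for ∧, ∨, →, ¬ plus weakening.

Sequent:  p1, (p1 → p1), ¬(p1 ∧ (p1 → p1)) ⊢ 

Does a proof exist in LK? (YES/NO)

Derivation (root first):
[¬L] p1, (p1 → p1), ¬(p1 ∧ (p1 → p1)) ⊢ 
  [∧R] p1, (p1 → p1) ⊢ (p1 ∧ (p1 → p1))
    [→L] p1, (p1 → p1) ⊢ p1
      [Ax] p1 ⊢ p1
      [Ax] p1 ⊢ p1
    [→R] (p1 → p1) ⊢ (p1 → p1)
      [→L] p1, (p1 → p1) ⊢ p1
        [Ax] p1 ⊢ p1
        [Ax] p1 ⊢ p1

Result: YES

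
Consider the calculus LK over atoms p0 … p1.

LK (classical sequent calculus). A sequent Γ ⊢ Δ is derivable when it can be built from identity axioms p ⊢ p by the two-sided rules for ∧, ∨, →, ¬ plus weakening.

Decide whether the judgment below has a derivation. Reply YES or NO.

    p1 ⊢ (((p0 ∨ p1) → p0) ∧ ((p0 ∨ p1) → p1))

Search for a countermodel by truth-table:
  v=00: Γ:[p1=F] Δ:[(((p0 ∨ p1) → p0) ∧ ((p0 ∨ p1) → p1))=T] refutes=False
  v=01: Γ:[p1=T] Δ:[(((p0 ∨ p1) → p0) ∧ ((p0 ∨ p1) → p1))=F] refutes=True  ← countermodel

Result: NO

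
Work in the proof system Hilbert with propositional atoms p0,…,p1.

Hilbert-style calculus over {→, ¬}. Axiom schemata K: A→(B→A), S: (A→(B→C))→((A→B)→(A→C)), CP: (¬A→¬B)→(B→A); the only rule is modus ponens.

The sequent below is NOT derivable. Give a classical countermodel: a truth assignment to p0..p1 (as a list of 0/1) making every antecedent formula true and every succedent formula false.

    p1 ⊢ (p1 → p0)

Truth-table refutation:
  v=00: Γ:[p1=F] Δ:[(p1 → p0)=T] refutes=False
  v=01: Γ:[p1=T] Δ:[(p1 → p0)=F] refutes=True  ← countermodel

Result: [0, 1]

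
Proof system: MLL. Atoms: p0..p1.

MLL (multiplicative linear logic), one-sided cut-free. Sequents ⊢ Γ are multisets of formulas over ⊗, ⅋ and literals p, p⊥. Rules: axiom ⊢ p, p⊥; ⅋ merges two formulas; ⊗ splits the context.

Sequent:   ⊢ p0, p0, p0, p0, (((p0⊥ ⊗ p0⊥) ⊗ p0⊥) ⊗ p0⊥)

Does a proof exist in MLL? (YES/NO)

Derivation (root first):
[⊗]  ⊢ p0, p0, p0, p0, (((p0⊥ ⊗ p0⊥) ⊗ p0⊥) ⊗ p0⊥)
  [⊗]  ⊢ p0, p0, p0, ((p0⊥ ⊗ p0⊥) ⊗ p0⊥)
    [⊗]  ⊢ p0, p0, (p0⊥ ⊗ p0⊥)
      [Ax]  ⊢ p0, p0⊥
      [Ax]  ⊢ p0, p0⊥
    [Ax]  ⊢ p0, p0⊥
  [Ax]  ⊢ p0, p0⊥

Result: YES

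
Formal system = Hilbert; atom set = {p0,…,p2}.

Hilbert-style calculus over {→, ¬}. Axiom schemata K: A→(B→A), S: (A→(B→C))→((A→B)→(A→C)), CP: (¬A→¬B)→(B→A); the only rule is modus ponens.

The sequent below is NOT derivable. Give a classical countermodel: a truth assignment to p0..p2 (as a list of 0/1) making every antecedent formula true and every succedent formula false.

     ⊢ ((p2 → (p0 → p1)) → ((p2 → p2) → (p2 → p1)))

Search for a countermodel by truth-table:
  v=000: Γ:[] Δ:[((p2 → (p0 → p1)) → ((p2 → p2) → (p2 → p1)))=T] refutes=False
  v=001: Γ:[] Δ:[((p2 → (p0 → p1)) → ((p2 → p2) → (p2 → p1)))=F] refutes=True  ← countermodel

Result: [0, 0, 1]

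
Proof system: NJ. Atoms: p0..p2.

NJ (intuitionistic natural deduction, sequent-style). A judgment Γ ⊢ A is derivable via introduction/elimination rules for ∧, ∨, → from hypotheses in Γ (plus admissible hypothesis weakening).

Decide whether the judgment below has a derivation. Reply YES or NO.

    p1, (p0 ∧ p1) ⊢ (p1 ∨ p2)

Derivation trace:
[Wk] p1, (p0 ∧ p1) ⊢ (p1 ∨ p2)
  [∨I₁] p1 ⊢ (p1 ∨ p2)
    [Ax] p1 ⊢ p1

Result: YES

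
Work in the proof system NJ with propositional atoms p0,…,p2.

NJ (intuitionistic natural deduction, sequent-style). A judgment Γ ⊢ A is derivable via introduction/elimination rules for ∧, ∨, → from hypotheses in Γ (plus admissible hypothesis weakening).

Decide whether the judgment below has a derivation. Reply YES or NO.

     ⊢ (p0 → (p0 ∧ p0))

Derivation (root first):
[→I]  ⊢ (p0 → (p0 ∧ p0))
  [∧I] p0 ⊢ (p0 ∧ p0)
    [Ax] p0 ⊢ p0
    [Ax] p0 ⊢ p0

Result: YES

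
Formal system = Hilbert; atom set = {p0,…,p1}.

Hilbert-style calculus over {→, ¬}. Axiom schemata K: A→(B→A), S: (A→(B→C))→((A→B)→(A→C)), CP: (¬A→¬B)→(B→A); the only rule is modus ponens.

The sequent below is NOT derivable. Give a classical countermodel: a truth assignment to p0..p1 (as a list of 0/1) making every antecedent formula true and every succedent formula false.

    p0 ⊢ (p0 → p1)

Truth-table refutation:
  v=00: Γ:[p0=F] Δ:[(p0 → p1)=T] refutes=False
  v=01: Γ:[p0=F] Δ:[(p0 → p1)=T] refutes=False
  v=10: Γ:[p0=T] Δ:[(p0 → p1)=F] refutes=True  ← countermodel

Result: [1, 0]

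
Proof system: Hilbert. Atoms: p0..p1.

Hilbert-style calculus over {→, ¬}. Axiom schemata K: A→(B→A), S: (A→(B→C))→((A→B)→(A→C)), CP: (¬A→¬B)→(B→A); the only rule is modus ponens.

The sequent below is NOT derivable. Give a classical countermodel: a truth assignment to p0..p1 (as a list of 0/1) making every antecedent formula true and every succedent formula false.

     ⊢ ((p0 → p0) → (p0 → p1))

Enumerate valuations to refute Γ ⊢ Δ:
  v=00: Γ:[] Δ:[((p0 → p0) → (p0 → p1))=T] refutes=False
  v=01: Γ:[] Δ:[((p0 → p0) → (p0 → p1))=T] refutes=False
  v=10: Γ:[] Δ:[((p0 → p0) → (p0 → p1))=F] refutes=True  ← countermodel

Result: [1, 0]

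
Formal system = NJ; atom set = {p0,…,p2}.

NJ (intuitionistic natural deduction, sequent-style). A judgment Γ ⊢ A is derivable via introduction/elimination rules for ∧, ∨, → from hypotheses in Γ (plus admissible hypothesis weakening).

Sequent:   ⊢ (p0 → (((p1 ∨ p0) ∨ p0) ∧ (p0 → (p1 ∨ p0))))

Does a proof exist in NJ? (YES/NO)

Derivation trace:
[→I]  ⊢ (p0 → (((p1 ∨ p0) ∨ p0) ∧ (p0 → (p1 ∨ p0))))
  [∧I] p0 ⊢ (((p1 ∨ p0) ∨ p0) ∧ (p0 → (p1 ∨ p0)))
    [∨I₁] p0 ⊢ ((p1 ∨ p0) ∨ p0)
      [∨I₂] p0 ⊢ (p1 ∨ p0)
        [Ax] p0 ⊢ p0
    [→I]  ⊢ (p0 → (p1 ∨ p0))
      [∨I₂] p0 ⊢ (p1 ∨ p0)
        [Ax] p0 ⊢ p0

Result: YES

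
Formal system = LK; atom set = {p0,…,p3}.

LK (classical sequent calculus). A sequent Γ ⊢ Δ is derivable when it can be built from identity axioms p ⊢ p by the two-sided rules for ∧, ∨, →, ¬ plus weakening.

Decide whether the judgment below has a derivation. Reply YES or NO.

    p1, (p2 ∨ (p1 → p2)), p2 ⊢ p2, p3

Derivation trace:
[WL] p1, (p2 ∨ (p1 → p2)), p2 ⊢ p2, p3
  [∨L] p1, (p2 ∨ (p1 → p2)) ⊢ p2, p3
    [Ax] p2 ⊢ p2
    [WR] p1, (p1 → p2) ⊢ p2, p3
      [→L] p1, (p1 → p2) ⊢ p2
        [Ax] p1 ⊢ p1
        [Ax] p2 ⊢ p2

Result: YES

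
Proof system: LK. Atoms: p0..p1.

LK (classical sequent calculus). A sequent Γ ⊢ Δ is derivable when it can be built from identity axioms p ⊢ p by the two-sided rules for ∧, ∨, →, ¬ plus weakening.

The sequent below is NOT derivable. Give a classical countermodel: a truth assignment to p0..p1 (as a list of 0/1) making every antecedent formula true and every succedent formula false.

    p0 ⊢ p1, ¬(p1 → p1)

Search for a countermodel by truth-table:
  v=00: Γ:[p0=F] Δ:[p1=F, ¬(p1 → p1)=F] refutes=False
  v=01: Γ:[p0=F] Δ:[p1=T, ¬(p1 → p1)=F] refutes=False
  v=10: Γ:[p0=T] Δ:[p1=F, ¬(p1 → p1)=F] refutes=True  ← countermodel

Result: [1, 0]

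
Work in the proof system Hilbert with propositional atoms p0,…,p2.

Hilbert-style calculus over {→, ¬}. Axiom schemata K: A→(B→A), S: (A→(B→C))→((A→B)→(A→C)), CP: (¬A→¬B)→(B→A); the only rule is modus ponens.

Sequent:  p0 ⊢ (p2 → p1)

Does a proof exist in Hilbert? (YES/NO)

Enumerate valuations to refute Γ ⊢ Δ:
  v=000: Γ:[p0=F] Δ:[(p2 → p1)=T] refutes=False
  v=001: Γ:[p0=F] Δ:[(p2 → p1)=F] refutes=False
  v=010: Γ:[p0=F] Δ:[(p2 → p1)=T] refutes=False
  v=011: Γ:[p0=F] Δ:[(p2 → p1)=T] refutes=False
  v=100: Γ:[p0=T] Δ:[(p2 → p1)=T] refutes=False
  v=101: Γ:[p0=T] Δ:[(p2 → p1)=F] refutes=True  ← countermodel

Result: NO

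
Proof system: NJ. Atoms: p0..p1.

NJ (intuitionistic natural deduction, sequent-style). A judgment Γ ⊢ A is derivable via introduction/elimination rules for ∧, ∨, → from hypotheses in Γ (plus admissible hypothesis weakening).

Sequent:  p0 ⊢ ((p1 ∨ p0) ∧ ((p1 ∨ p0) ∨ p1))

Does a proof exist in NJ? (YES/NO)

Derivation trace:
[∧I] p0 ⊢ ((p1 ∨ p0) ∧ ((p1 ∨ p0) ∨ p1))
  [∨I₂] p0 ⊢ (p1 ∨ p0)
    [Ax] p0 ⊢ p0
  [∨I₁] p0 ⊢ ((p1 ∨ p0) ∨ p1)
    [∨I₂] p0 ⊢ (p1 ∨ p0)
      [Ax] p0 ⊢ p0

Result: YES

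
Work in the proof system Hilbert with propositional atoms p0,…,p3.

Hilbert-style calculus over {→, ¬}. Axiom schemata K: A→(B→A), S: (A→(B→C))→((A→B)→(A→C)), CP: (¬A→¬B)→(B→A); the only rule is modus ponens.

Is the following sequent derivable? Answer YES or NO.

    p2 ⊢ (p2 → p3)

Enumerate valuations to refute Γ ⊢ Δ:
  v=0000: Γ:[p2=F] Δ:[(p2 → p3)=T] refutes=False
  v=0001: Γ:[p2=F] Δ:[(p2 → p3)=T] refutes=False
  v=0010: Γ:[p2=T] Δ:[(p2 → p3)=F] refutes=True  ← countermodel

Result: NO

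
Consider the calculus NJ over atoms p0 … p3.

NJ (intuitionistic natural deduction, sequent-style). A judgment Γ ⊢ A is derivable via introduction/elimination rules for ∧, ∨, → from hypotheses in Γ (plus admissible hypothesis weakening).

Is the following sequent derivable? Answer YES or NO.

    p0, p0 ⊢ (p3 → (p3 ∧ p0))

Proof tree:
[Wk] p0, p0 ⊢ (p3 → (p3 ∧ p0))
  [→I] p0 ⊢ (p3 → (p3 ∧ p0))
    [∧I] p3, p0 ⊢ (p3 ∧ p0)
      [Ax] p3 ⊢ p3
      [Ax] p0 ⊢ p0

Result: YES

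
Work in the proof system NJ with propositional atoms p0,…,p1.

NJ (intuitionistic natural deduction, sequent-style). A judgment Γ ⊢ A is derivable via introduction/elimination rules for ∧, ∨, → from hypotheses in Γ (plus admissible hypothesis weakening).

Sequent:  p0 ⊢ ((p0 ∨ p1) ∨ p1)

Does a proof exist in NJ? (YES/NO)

Derivation (root first):
[∨I₁] p0 ⊢ ((p0 ∨ p1) ∨ p1)
  [∨I₁] p0 ⊢ (p0 ∨ p1)
    [Ax] p0 ⊢ p0

Result: YES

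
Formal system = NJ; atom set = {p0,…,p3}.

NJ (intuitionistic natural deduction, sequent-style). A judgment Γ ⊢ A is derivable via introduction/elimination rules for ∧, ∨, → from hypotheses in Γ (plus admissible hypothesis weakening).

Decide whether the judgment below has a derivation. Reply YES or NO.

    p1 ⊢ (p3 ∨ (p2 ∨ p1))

Proof tree:
[∨I₂] p1 ⊢ (p3 ∨ (p2 ∨ p1))
  [∨I₂] p1 ⊢ (p2 ∨ p1)
    [Ax] p1 ⊢ p1

Result: YES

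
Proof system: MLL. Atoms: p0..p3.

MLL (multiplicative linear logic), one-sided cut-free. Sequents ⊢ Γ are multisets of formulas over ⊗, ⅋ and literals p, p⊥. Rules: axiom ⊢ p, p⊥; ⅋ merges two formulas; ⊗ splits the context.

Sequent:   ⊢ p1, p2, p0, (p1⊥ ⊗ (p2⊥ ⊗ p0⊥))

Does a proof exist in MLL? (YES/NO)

Derivation trace:
[⊗]  ⊢ p1, p2, p0, (p1⊥ ⊗ (p2⊥ ⊗ p0⊥))
  [Ax]  ⊢ p1, p1⊥
  [⊗]  ⊢ p2, p0, (p2⊥ ⊗ p0⊥)
    [Ax]  ⊢ p2, p2⊥
    [Ax]  ⊢ p0, p0⊥

Result: YES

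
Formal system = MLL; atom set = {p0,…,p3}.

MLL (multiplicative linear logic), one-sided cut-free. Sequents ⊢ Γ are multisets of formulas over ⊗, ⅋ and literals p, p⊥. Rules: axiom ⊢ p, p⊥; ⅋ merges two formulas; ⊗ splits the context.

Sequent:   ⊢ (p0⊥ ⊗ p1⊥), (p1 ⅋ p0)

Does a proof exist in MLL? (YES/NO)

Derivation trace:
[⅋]  ⊢ (p0⊥ ⊗ p1⊥), (p1 ⅋ p0)
  [⊗]  ⊢ p0, p1, (p0⊥ ⊗ p1⊥)
    [Ax]  ⊢ p0, p0⊥
    [Ax]  ⊢ p1, p1⊥

Result: YES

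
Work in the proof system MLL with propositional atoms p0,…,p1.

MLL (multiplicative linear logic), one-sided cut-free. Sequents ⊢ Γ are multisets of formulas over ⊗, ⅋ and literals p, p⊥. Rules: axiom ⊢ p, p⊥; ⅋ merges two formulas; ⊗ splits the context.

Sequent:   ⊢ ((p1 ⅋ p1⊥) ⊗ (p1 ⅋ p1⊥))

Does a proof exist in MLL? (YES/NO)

Proof tree:
[⊗]  ⊢ ((p1 ⅋ p1⊥) ⊗ (p1 ⅋ p1⊥))
  [⅋]  ⊢ (p1 ⅋ p1⊥)
    [Ax]  ⊢ p1, p1⊥
  [⅋]  ⊢ (p1 ⅋ p1⊥)
    [Ax]  ⊢ p1, p1⊥

Result: YES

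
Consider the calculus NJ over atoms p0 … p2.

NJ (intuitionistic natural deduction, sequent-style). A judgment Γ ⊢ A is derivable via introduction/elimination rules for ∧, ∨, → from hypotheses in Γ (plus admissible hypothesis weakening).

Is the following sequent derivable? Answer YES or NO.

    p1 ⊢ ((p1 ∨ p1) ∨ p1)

Derivation trace:
[∨I₁] p1 ⊢ ((p1 ∨ p1) ∨ p1)
  [∨I₁] p1 ⊢ (p1 ∨ p1)
    [Ax] p1 ⊢ p1

Result: YES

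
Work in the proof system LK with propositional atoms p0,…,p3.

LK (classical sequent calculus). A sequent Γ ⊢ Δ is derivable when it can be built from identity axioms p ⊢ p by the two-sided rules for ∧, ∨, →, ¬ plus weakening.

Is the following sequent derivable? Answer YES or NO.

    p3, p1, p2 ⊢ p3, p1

Derivation (root first):
[WR] p3, p1, p2 ⊢ p3, p1
  [WL] p3, p1, p2 ⊢ p3
    [WL] p3, p1 ⊢ p3
      [Ax] p3 ⊢ p3

Result: YES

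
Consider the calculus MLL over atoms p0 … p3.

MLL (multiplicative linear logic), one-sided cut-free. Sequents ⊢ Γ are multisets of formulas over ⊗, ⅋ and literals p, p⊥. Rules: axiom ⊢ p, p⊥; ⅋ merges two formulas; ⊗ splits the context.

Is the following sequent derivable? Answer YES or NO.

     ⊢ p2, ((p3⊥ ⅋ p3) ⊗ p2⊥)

Proof tree:
[⊗]  ⊢ p2, ((p3⊥ ⅋ p3) ⊗ p2⊥)
  [⅋]  ⊢ (p3⊥ ⅋ p3)
    [Ax]  ⊢ p3, p3⊥
  [Ax]  ⊢ p2, p2⊥

Result: YES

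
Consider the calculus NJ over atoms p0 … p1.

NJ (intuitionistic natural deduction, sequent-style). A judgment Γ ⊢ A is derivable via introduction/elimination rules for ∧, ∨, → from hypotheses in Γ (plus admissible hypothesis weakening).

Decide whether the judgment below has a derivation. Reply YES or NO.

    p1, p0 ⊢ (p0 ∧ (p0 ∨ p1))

Proof tree:
[∧I] p1, p0 ⊢ (p0 ∧ (p0 ∨ p1))
  [Ax] p0 ⊢ p0
  [∨I₂] p1 ⊢ (p0 ∨ p1)
    [Ax] p1 ⊢ p1

Result: YES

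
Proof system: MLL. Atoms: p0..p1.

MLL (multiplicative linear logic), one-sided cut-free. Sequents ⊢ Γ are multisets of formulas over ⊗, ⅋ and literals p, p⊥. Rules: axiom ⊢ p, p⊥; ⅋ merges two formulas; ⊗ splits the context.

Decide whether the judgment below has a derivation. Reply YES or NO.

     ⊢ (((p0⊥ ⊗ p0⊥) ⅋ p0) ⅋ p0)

Proof tree:
[⅋]  ⊢ (((p0⊥ ⊗ p0⊥) ⅋ p0) ⅋ p0)
  [⅋]  ⊢ p0, ((p0⊥ ⊗ p0⊥) ⅋ p0)
    [⊗]  ⊢ p0, p0, (p0⊥ ⊗ p0⊥)
      [Ax]  ⊢ p0, p0⊥
      [Ax]  ⊢ p0, p0⊥

Result: YES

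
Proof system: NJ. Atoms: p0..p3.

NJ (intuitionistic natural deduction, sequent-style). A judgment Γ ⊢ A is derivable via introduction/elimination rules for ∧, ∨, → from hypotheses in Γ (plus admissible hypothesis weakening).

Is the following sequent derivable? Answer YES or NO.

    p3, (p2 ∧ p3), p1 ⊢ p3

Derivation (root first):
[Wk] p3, (p2 ∧ p3), p1 ⊢ p3
  [Wk] p3, (p2 ∧ p3) ⊢ p3
    [→E] p3 ⊢ p3
      [→I]  ⊢ (p3 → p3)
        [Ax] p3 ⊢ p3
      [Ax] p3 ⊢ p3

Result: YES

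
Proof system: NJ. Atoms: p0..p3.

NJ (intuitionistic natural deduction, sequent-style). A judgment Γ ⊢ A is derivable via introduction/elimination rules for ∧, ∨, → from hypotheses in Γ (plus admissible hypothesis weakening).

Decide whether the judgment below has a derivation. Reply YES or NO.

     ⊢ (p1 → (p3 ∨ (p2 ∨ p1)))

Proof tree:
[→I]  ⊢ (p1 → (p3 ∨ (p2 ∨ p1)))
  [∨I₂] p1 ⊢ (p3 ∨ (p2 ∨ p1))
    [∨I₂] p1 ⊢ (p2 ∨ p1)
      [Ax] p1 ⊢ p1

Result: YES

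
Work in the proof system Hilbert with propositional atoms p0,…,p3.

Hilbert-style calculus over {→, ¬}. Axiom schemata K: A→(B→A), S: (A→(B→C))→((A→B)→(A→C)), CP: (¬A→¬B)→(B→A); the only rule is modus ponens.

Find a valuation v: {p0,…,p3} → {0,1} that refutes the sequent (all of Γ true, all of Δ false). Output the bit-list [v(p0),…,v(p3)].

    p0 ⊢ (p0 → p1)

Truth-table refutation:
  v=0000: Γ:[p0=F] Δ:[(p0 → p1)=T] refutes=False
  v=0001: Γ:[p0=F] Δ:[(p0 → p1)=T] refutes=False
  v=0010: Γ:[p0=F] Δ:[(p0 → p1)=T] refutes=False
  v=0011: Γ:[p0=F] Δ:[(p0 → p1)=T] refutes=False
  v=0100: Γ:[p0=F] Δ:[(p0 → p1)=T] refutes=False
  v=0101: Γ:[p0=F] Δ:[(p0 → p1)=T] refutes=False
  v=0110: Γ:[p0=F] Δ:[(p0 → p1)=T] refutes=False
  v=0111: Γ:[p0=F] Δ:[(p0 → p1)=T] refutes=False
  v=1000: Γ:[p0=T] Δ:[(p0 → p1)=F] refutes=True  ← countermodel

Result: [1, 0, 0, 0]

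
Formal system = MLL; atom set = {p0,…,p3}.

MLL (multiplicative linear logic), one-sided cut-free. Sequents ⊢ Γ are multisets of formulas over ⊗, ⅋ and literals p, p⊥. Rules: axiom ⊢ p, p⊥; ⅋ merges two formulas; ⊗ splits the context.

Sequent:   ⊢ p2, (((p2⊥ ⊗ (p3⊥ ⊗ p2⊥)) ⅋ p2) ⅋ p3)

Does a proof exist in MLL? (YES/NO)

Derivation (root first):
[⅋]  ⊢ p2, (((p2⊥ ⊗ (p3⊥ ⊗ p2⊥)) ⅋ p2) ⅋ p3)
  [⅋]  ⊢ p2, p3, ((p2⊥ ⊗ (p3⊥ ⊗ p2⊥)) ⅋ p2)
    [⊗]  ⊢ p2, p3, p2, (p2⊥ ⊗ (p3⊥ ⊗ p2⊥))
      [Ax]  ⊢ p2, p2⊥
      [⊗]  ⊢ p3, p2, (p3⊥ ⊗ p2⊥)
        [Ax]  ⊢ p3, p3⊥
        [Ax]  ⊢ p2, p2⊥

Result: YES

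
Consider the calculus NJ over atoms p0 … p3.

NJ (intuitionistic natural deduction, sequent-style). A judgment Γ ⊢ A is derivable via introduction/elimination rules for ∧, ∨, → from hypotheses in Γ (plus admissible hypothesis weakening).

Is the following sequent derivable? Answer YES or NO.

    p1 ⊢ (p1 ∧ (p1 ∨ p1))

Derivation (root first):
[∧I] p1 ⊢ (p1 ∧ (p1 ∨ p1))
  [Ax] p1 ⊢ p1
  [∨I₂] p1 ⊢ (p1 ∨ p1)
    [Ax] p1 ⊢ p1

Result: YES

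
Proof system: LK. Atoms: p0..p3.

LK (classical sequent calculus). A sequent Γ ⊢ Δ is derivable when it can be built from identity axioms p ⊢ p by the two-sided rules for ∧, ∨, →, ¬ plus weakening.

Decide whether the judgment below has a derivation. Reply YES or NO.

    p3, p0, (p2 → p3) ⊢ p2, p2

Search for a countermodel by truth-table:
  v=0000: Γ:[p3=F, p0=F, (p2 → p3)=T] Δ:[p2=F, p2=F] refutes=False
  v=0001: Γ:[p3=T, p0=F, (p2 → p3)=T] Δ:[p2=F, p2=F] refutes=False
  v=0010: Γ:[p3=F, p0=F, (p2 → p3)=F] Δ:[p2=T, p2=T] refutes=False
  v=0011: Γ:[p3=T, p0=F, (p2 → p3)=T] Δ:[p2=T, p2=T] refutes=False
  v=0100: Γ:[p3=F, p0=F, (p2 → p3)=T] Δ:[p2=F, p2=F] refutes=False
  v=0101: Γ:[p3=T, p0=F, (p2 → p3)=T] Δ:[p2=F, p2=F] refutes=False
  v=0110: Γ:[p3=F, p0=F, (p2 → p3)=F] Δ:[p2=T, p2=T] refutes=False
  v=0111: Γ:[p3=T, p0=F, (p2 → p3)=T] Δ:[p2=T, p2=T] refutes=False
  v=1000: Γ:[p3=F, p0=T, (p2 → p3)=T] Δ:[p2=F, p2=F] refutes=False
  v=1001: Γ:[p3=T, p0=T, (p2 → p3)=T] Δ:[p2=F, p2=F] refutes=True  ← countermodel

Result: NO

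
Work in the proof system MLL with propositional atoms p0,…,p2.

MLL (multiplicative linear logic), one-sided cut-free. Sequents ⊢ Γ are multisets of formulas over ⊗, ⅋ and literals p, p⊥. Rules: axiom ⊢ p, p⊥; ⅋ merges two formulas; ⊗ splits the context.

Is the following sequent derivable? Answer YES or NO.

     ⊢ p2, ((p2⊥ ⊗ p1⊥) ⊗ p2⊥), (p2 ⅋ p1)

Derivation trace:
[⅋]  ⊢ p2, ((p2⊥ ⊗ p1⊥) ⊗ p2⊥), (p2 ⅋ p1)
  [⊗]  ⊢ p2, p1, p2, ((p2⊥ ⊗ p1⊥) ⊗ p2⊥)
    [⊗]  ⊢ p2, p1, (p2⊥ ⊗ p1⊥)
      [Ax]  ⊢ p2, p2⊥
      [Ax]  ⊢ p1, p1⊥
    [Ax]  ⊢ p2, p2⊥

Result: YES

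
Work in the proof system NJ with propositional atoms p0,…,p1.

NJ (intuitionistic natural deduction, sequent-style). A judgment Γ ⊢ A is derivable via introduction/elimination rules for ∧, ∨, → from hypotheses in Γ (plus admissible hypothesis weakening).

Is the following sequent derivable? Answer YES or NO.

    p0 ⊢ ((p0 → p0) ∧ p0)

Proof tree:
[∧I] p0 ⊢ ((p0 → p0) ∧ p0)
  [→I]  ⊢ (p0 → p0)
    [Ax] p0 ⊢ p0
  [Ax] p0 ⊢ p0

Result: YES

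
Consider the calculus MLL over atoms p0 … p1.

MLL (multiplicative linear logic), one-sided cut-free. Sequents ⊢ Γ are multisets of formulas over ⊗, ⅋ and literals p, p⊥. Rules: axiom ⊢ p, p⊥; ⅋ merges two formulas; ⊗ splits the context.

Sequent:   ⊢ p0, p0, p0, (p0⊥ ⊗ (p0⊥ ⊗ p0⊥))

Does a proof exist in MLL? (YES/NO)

Proof tree:
[⊗]  ⊢ p0, p0, p0, (p0⊥ ⊗ (p0⊥ ⊗ p0⊥))
  [Ax]  ⊢ p0, p0⊥
  [⊗]  ⊢ p0, p0, (p0⊥ ⊗ p0⊥)
    [Ax]  ⊢ p0, p0⊥
    [Ax]  ⊢ p0, p0⊥

Result: YES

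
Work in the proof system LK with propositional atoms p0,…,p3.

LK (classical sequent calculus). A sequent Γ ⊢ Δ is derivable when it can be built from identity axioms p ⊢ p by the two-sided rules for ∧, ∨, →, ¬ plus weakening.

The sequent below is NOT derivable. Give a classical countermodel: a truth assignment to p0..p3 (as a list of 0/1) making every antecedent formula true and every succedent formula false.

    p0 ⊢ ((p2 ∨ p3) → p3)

Search for a countermodel by truth-table:
  v=0000: Γ:[p0=F] Δ:[((p2 ∨ p3) → p3)=T] refutes=False
  v=0001: Γ:[p0=F] Δ:[((p2 ∨ p3) → p3)=T] refutes=False
  v=0010: Γ:[p0=F] Δ:[((p2 ∨ p3) → p3)=F] refutes=False
  v=0011: Γ:[p0=F] Δ:[((p2 ∨ p3) → p3)=T] refutes=False
  v=0100: Γ:[p0=F] Δ:[((p2 ∨ p3) → p3)=T] refutes=False
  v=0101: Γ:[p0=F] Δ:[((p2 ∨ p3) → p3)=T] refutes=False
  v=0110: Γ:[p0=F] Δ:[((p2 ∨ p3) → p3)=F] refutes=False
  v=0111: Γ:[p0=F] Δ:[((p2 ∨ p3) → p3)=T] refutes=False
  v=1000: Γ:[p0=T] Δ:[((p2 ∨ p3) → p3)=T] refutes=False
  v=1001: Γ:[p0=T] Δ:[((p2 ∨ p3) → p3)=T] refutes=False
  v=1010: Γ:[p0=T] Δ:[((p2 ∨ p3) → p3)=F] refutes=True  ← countermodel

Result: [1, 0, 1, 0]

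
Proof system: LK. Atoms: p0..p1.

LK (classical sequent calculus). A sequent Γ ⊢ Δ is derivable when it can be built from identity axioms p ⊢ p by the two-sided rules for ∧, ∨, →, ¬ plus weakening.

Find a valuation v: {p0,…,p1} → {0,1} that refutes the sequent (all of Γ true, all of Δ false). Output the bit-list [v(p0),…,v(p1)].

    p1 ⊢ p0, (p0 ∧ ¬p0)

Truth-table refutation:
  v=00: Γ:[p1=F] Δ:[p0=F, (p0 ∧ ¬p0)=F] refutes=False
  v=01: Γ:[p1=T] Δ:[p0=F, (p0 ∧ ¬p0)=F] refutes=True  ← countermodel

Result: [0, 1]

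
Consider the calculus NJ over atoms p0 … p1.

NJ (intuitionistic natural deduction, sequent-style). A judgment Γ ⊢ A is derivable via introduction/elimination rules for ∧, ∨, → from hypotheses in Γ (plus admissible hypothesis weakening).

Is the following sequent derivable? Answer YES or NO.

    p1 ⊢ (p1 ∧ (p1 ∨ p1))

Derivation trace:
[∧I] p1 ⊢ (p1 ∧ (p1 ∨ p1))
  [Ax] p1 ⊢ p1
  [∨I₂] p1 ⊢ (p1 ∨ p1)
    [Ax] p1 ⊢ p1

Result: YES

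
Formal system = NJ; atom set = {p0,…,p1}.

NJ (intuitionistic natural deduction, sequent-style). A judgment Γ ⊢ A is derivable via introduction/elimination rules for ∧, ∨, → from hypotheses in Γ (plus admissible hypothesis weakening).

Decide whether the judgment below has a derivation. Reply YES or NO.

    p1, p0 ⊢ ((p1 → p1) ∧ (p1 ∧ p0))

Derivation trace:
[∧I] p1, p0 ⊢ ((p1 → p1) ∧ (p1 ∧ p0))
  [→I]  ⊢ (p1 → p1)
    [Ax] p1 ⊢ p1
  [∧I] p1, p0 ⊢ (p1 ∧ p0)
    [Ax] p1 ⊢ p1
    [Ax] p0 ⊢ p0

Result: YES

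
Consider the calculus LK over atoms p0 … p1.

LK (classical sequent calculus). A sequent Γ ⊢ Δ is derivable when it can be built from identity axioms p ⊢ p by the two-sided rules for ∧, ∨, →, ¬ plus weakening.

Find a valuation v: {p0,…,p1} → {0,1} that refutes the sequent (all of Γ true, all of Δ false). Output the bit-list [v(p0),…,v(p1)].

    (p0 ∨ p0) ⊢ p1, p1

Search for a countermodel by truth-table:
  v=00: Γ:[(p0 ∨ p0)=F] Δ:[p1=F, p1=F] refutes=False
  v=01: Γ:[(p0 ∨ p0)=F] Δ:[p1=T, p1=T] refutes=False
  v=10: Γ:[(p0 ∨ p0)=T] Δ:[p1=F, p1=F] refutes=True  ← countermodel

Result: [1, 0]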